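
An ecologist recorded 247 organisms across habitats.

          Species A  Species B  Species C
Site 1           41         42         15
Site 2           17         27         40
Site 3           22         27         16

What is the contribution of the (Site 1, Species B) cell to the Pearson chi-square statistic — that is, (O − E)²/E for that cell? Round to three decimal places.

0.402

Row total (Site 1) = 98; column total (Species B) = 96; N = 247.
Expected count E = 98 × 96 / 247 = 38.08907.
Contribution = (O − E)²/E = (42 − 38.08907)² / 38.08907 = 0.402.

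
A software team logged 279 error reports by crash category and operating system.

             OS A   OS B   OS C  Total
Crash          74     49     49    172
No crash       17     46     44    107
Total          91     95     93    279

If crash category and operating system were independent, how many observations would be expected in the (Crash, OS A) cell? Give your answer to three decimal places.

56.100

Row total (Crash) = 172; column total (OS A) = 91; grand total N = 279.
Expected count = (row total × column total) / N = 172 × 91 / 279 = 56.100.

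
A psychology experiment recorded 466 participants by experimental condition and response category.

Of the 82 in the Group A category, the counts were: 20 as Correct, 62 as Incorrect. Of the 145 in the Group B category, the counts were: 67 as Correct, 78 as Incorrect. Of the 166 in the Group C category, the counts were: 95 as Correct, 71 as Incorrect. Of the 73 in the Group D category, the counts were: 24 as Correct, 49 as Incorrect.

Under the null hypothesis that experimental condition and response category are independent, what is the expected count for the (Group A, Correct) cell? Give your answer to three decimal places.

36.249

Row total (Group A) = 82; column total (Correct) = 206; grand total N = 466.
Expected count = (row total × column total) / N = 82 × 206 / 466 = 36.249.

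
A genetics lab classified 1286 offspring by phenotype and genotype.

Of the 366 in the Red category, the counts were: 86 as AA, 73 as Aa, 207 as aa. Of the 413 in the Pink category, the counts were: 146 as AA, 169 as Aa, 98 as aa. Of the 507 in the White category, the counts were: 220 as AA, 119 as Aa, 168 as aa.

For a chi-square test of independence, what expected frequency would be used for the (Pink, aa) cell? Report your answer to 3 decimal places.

151.904

Row total (Pink) = 413; column total (aa) = 473; grand total N = 1286.
Expected count = (row total × column total) / N = 413 × 473 / 1286 = 151.904.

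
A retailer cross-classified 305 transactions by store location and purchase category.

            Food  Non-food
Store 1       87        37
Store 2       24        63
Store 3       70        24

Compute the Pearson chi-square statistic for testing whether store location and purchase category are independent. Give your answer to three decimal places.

51.294

Row totals: 124, 87, 94. Column totals: 181, 124. Grand total N = 305.
Expected counts (row total × column total / N):
  Store 1, Food: 124×181/305 = 73.5869
  Store 1, Non-food: 124×124/305 = 50.4131
  Store 2, Food: 87×181/305 = 51.6295
  Store 2, Non-food: 87×124/305 = 35.3705
  Store 3, Food: 94×181/305 = 55.7836
  Store 3, Non-food: 94×124/305 = 38.2164
Contributions (O − E)²/E:
  (87 − 73.5869)²/73.5869 = 2.4449
  (37 − 50.4131)²/50.4131 = 3.5687
  (24 − 51.6295)²/51.6295 = 14.7859
  (63 − 35.3705)²/35.3705 = 21.5827
  (70 − 55.7836)²/55.7836 = 3.6230
  (24 − 38.2164)²/38.2164 = 5.2885
χ² = 2.4449 + 3.5687 + 14.7859 + 21.5827 + 3.6230 + 5.2885 = 51.294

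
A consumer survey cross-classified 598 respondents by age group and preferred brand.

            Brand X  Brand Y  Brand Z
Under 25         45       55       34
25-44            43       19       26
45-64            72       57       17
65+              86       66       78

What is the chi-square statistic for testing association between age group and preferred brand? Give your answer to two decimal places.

Row totals: 134, 88, 146, 230. Column totals: 246, 197, 155. Grand total N = 598.
Expected counts (row total × column total / N):
  Under 25, Brand X: 134×246/598 = 55.124
  Under 25, Brand Y: 134×197/598 = 44.144
  Under 25, Brand Z: 134×155/598 = 34.732
  25-44, Brand X: 88×246/598 = 36.201
  25-44, Brand Y: 88×197/598 = 28.990
  25-44, Brand Z: 88×155/598 = 22.809
  45-64, Brand X: 146×246/598 = 60.060
  45-64, Brand Y: 146×197/598 = 48.097
  45-64, Brand Z: 146×155/598 = 37.843
  65+, Brand X: 230×246/598 = 94.615
  65+, Brand Y: 230×197/598 = 75.769
  65+, Brand Z: 230×155/598 = 59.615
Contributions (O − E)²/E:
  (45 − 55.124)²/55.124 = 1.8594
  (55 − 44.144)²/44.144 = 2.6697
  (34 − 34.732)²/34.732 = 0.0154
  (43 − 36.201)²/36.201 = 1.2769
  (19 − 28.990)²/28.990 = 3.4426
  (26 − 22.809)²/22.809 = 0.4464
  (72 − 60.060)²/60.060 = 2.3737
  (57 − 48.097)²/48.097 = 1.6480
  (17 − 37.843)²/37.843 = 11.4798
  (86 − 94.615)²/94.615 = 0.7844
  (66 − 75.769)²/75.769 = 1.2595
  (78 − 59.615)²/59.615 = 5.6699
χ² = 1.8594 + 2.6697 + 0.0154 + 1.2769 + 3.4426 + 0.4464 + 2.3737 + 1.6480 + 11.4798 + 0.7844 + 1.2595 + 5.6699 = 32.93

32.93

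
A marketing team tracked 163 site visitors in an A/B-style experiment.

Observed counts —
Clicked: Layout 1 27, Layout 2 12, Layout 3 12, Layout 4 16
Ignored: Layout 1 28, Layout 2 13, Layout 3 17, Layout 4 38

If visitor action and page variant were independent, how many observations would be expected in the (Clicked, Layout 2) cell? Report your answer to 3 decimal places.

10.276

Row total (Clicked) = 67; column total (Layout 2) = 25; grand total N = 163.
Expected count = (row total × column total) / N = 67 × 25 / 163 = 10.276.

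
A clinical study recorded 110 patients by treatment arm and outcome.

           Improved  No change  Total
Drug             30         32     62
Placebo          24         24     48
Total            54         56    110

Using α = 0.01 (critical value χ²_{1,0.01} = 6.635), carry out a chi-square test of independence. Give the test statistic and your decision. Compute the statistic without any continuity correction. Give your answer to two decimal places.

Grand total N = 110.
Expected counts (row total × column total / N):
  Drug, Improved: 62×54/110 = 30.436
  Drug, No change: 62×56/110 = 31.564
  Placebo, Improved: 48×54/110 = 23.564
  Placebo, No change: 48×56/110 = 24.436
Contributions (O − E)²/E:
  (30 − 30.436)²/30.436 = 0.0062
  (32 − 31.564)²/31.564 = 0.0060
  (24 − 23.564)²/23.564 = 0.0081
  (24 − 24.436)²/24.436 = 0.0078
χ² = 0.0062 + 0.0060 + 0.0081 + 0.0078 = 0.03
df = (2−1)(2−1) = 1. Since 0.03 < 6.635, fail to reject the null hypothesis of independence at α = 0.01.

0.03; fail to reject H₀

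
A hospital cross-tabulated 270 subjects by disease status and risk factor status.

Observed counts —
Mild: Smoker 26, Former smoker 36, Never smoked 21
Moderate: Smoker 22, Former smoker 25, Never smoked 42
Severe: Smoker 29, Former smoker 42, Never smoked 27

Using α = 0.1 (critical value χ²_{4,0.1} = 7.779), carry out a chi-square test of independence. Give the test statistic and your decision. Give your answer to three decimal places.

11.960; reject H₀

Row totals: 83, 89, 98. Column totals: 77, 103, 90. Grand total N = 270.
Expected counts (row total × column total / N):
  Mild, Smoker: 83×77/270 = 23.6704
  Mild, Former smoker: 83×103/270 = 31.6630
  Mild, Never smoked: 83×90/270 = 27.6667
  Moderate, Smoker: 89×77/270 = 25.3815
  Moderate, Former smoker: 89×103/270 = 33.9519
  Moderate, Never smoked: 89×90/270 = 29.6667
  Severe, Smoker: 98×77/270 = 27.9481
  Severe, Former smoker: 98×103/270 = 37.3852
  Severe, Never smoked: 98×90/270 = 32.6667
Contributions (O − E)²/E:
  (26 − 23.6704)²/23.6704 = 0.2293
  (36 − 31.6630)²/31.6630 = 0.5941
  (21 − 27.6667)²/27.6667 = 1.6064
  (22 − 25.3815)²/25.3815 = 0.4505
  (25 − 33.9519)²/33.9519 = 2.3603
  (42 − 29.6667)²/29.6667 = 5.1273
  (29 − 27.9481)²/27.9481 = 0.0396
  (42 − 37.3852)²/37.3852 = 0.5696
  (27 − 32.6667)²/32.6667 = 0.9830
χ² = 0.2293 + 0.5941 + 1.6064 + 0.4505 + 2.3603 + 5.1273 + 0.0396 + 0.5696 + 0.9830 = 11.960
df = (3−1)(3−1) = 4. Since 11.960 > 7.779, reject the null hypothesis of independence at α = 0.1.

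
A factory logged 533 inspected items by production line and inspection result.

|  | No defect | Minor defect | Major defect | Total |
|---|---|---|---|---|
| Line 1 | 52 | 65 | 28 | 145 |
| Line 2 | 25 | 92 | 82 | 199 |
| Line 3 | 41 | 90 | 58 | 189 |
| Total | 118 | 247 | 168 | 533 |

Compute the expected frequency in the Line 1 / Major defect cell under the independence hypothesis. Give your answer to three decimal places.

Row total (Line 1) = 145; column total (Major defect) = 168; grand total N = 533.
Expected count = (row total × column total) / N = 145 × 168 / 533 = 45.704.

45.704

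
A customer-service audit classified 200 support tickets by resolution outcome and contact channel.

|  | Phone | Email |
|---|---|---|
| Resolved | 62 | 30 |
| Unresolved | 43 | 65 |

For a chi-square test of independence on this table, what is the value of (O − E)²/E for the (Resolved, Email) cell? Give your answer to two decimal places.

4.29

Row total (Resolved) = 92; column total (Email) = 95; N = 200.
Expected count E = 92 × 95 / 200 = 43.700.
Contribution = (O − E)²/E = (30 − 43.700)² / 43.700 = 4.29.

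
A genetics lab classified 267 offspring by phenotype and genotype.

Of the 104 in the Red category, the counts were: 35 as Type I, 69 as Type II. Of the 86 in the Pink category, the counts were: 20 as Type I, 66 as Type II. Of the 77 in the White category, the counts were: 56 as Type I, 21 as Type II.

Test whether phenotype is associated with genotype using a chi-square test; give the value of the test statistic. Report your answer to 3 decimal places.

45.333

Row totals: 104, 86, 77. Column totals: 111, 156. Grand total N = 267.
Expected counts (row total × column total / N):
  Red, Type I: 104×111/267 = 43.2360
  Red, Type II: 104×156/267 = 60.7640
  Pink, Type I: 86×111/267 = 35.7528
  Pink, Type II: 86×156/267 = 50.2472
  White, Type I: 77×111/267 = 32.0112
  White, Type II: 77×156/267 = 44.9888
Contributions (O − E)²/E:
  (35 − 43.2360)²/43.2360 = 1.5689
  (69 − 60.7640)²/60.7640 = 1.1163
  (20 − 35.7528)²/35.7528 = 6.9407
  (66 − 50.2472)²/50.2472 = 4.9386
  (56 − 32.0112)²/32.0112 = 17.9769
  (21 − 44.9888)²/44.9888 = 12.7912
χ² = 1.5689 + 1.1163 + 6.9407 + 4.9386 + 17.9769 + 12.7912 = 45.333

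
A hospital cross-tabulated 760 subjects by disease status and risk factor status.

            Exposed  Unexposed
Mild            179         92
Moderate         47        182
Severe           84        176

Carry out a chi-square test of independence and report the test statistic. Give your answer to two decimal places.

118.29

Row totals: 271, 229, 260. Column totals: 310, 450. Grand total N = 760.
Expected counts (row total × column total / N):
  Mild, Exposed: 271×310/760 = 110.5395
  Mild, Unexposed: 271×450/760 = 160.4605
  Moderate, Exposed: 229×310/760 = 93.4079
  Moderate, Unexposed: 229×450/760 = 135.5921
  Severe, Exposed: 260×310/760 = 106.0526
  Severe, Unexposed: 260×450/760 = 153.9474
Contributions (O − E)²/E:
  (179 − 110.5395)²/110.5395 = 42.3997
  (92 − 160.4605)²/160.4605 = 29.2087
  (47 − 93.4079)²/93.4079 = 23.0569
  (182 − 135.5921)²/135.5921 = 15.8836
  (84 − 106.0526)²/106.0526 = 4.5856
  (176 − 153.9474)²/153.9474 = 3.1590
χ² = 42.3997 + 29.2087 + 23.0569 + 15.8836 + 4.5856 + 3.1590 = 118.29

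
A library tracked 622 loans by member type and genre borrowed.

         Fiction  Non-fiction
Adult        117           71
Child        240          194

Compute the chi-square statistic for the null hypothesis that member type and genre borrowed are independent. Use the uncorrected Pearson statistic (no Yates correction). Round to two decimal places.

2.58

Row totals: 188, 434. Column totals: 357, 265. Grand total N = 622.
Expected counts (row total × column total / N):
  Adult, Fiction: 188×357/622 = 107.904
  Adult, Non-fiction: 188×265/622 = 80.096
  Child, Fiction: 434×357/622 = 249.096
  Child, Non-fiction: 434×265/622 = 184.904
Contributions (O − E)²/E:
  (117 − 107.904)²/107.904 = 0.7668
  (71 − 80.096)²/80.096 = 1.0330
  (240 − 249.096)²/249.096 = 0.3321
  (194 − 184.904)²/184.904 = 0.4475
χ² = 0.7668 + 1.0330 + 0.3321 + 0.4475 = 2.58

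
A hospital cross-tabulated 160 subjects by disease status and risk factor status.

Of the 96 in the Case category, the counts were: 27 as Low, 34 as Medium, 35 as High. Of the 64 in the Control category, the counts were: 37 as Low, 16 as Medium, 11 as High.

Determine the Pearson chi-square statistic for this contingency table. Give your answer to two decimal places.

Row totals: 96, 64. Column totals: 64, 50, 46. Grand total N = 160.
Expected counts (row total × column total / N):
  Case, Low: 96×64/160 = 38.400
  Case, Medium: 96×50/160 = 30.000
  Case, High: 96×46/160 = 27.600
  Control, Low: 64×64/160 = 25.600
  Control, Medium: 64×50/160 = 20.000
  Control, High: 64×46/160 = 18.400
Contributions (O − E)²/E:
  (27 − 38.400)²/38.400 = 3.3844
  (34 − 30.000)²/30.000 = 0.5333
  (35 − 27.600)²/27.600 = 1.9841
  (37 − 25.600)²/25.600 = 5.0766
  (16 − 20.000)²/20.000 = 0.8000
  (11 − 18.400)²/18.400 = 2.9761
χ² = 3.3844 + 0.5333 + 1.9841 + 5.0766 + 0.8000 + 2.9761 = 14.75

14.75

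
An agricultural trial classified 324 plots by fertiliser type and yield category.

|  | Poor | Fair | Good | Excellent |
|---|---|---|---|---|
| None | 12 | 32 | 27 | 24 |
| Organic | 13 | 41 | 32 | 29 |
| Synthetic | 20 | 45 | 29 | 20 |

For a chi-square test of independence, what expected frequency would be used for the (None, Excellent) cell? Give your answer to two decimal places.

Row total (None) = 95; column total (Excellent) = 73; grand total N = 324.
Expected count = (row total × column total) / N = 95 × 73 / 324 = 21.40.

21.40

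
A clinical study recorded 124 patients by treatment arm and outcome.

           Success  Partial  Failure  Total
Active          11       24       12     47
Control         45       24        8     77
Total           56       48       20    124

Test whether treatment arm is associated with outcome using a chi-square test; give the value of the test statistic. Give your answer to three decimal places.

15.067

Grand total N = 124.
Expected counts (row total × column total / N):
  Active, Success: 47×56/124 = 21.2258
  Active, Partial: 47×48/124 = 18.1935
  Active, Failure: 47×20/124 = 7.5806
  Control, Success: 77×56/124 = 34.7742
  Control, Partial: 77×48/124 = 29.8065
  Control, Failure: 77×20/124 = 12.4194
Contributions (O − E)²/E:
  (11 − 21.2258)²/21.2258 = 4.9264
  (24 − 18.1935)²/18.1935 = 1.8532
  (12 − 7.5806)²/7.5806 = 2.5765
  (45 − 34.7742)²/34.7742 = 3.0070
  (24 − 29.8065)²/29.8065 = 1.1311
  (8 − 12.4194)²/12.4194 = 1.5726
χ² = 4.9264 + 1.8532 + 2.5765 + 3.0070 + 1.1311 + 1.5726 = 15.067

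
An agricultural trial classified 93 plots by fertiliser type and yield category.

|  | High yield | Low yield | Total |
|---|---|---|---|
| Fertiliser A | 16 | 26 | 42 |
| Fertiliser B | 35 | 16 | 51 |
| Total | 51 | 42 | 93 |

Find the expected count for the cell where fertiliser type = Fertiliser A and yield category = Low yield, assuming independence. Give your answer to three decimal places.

Row total (Fertiliser A) = 42; column total (Low yield) = 42; grand total N = 93.
Expected count = (row total × column total) / N = 42 × 42 / 93 = 18.968.

18.968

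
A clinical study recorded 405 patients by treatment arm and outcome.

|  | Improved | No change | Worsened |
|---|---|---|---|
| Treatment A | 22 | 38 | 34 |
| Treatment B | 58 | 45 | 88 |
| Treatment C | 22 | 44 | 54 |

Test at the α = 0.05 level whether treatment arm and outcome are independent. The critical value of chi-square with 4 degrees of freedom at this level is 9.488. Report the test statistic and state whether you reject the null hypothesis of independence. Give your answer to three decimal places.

13.153; reject H₀

Row totals: 94, 191, 120. Column totals: 102, 127, 176. Grand total N = 405.
Expected counts (row total × column total / N):
  Treatment A, Improved: 94×102/405 = 23.6741
  Treatment A, No change: 94×127/405 = 29.4765
  Treatment A, Worsened: 94×176/405 = 40.8494
  Treatment B, Improved: 191×102/405 = 48.1037
  Treatment B, No change: 191×127/405 = 59.8938
  Treatment B, Worsened: 191×176/405 = 83.0025
  Treatment C, Improved: 120×102/405 = 30.2222
  Treatment C, No change: 120×127/405 = 37.6296
  Treatment C, Worsened: 120×176/405 = 52.1481
Contributions (O − E)²/E:
  (22 − 23.6741)²/23.6741 = 0.1184
  (38 − 29.4765)²/29.4765 = 2.4647
  (34 − 40.8494)²/40.8494 = 1.1485
  (58 − 48.1037)²/48.1037 = 2.0360
  (45 − 59.8938)²/59.8938 = 3.7036
  (88 − 83.0025)²/83.0025 = 0.3009
  (22 − 30.2222)²/30.2222 = 2.2369
  (44 − 37.6296)²/37.6296 = 1.0785
  (54 − 52.1481)²/52.1481 = 0.0658
χ² = 0.1184 + 2.4647 + 1.1485 + 2.0360 + 3.7036 + 0.3009 + 2.2369 + 1.0785 + 0.0658 = 13.153
df = (3−1)(3−1) = 4. Since 13.153 > 9.488, reject the null hypothesis of independence at α = 0.05.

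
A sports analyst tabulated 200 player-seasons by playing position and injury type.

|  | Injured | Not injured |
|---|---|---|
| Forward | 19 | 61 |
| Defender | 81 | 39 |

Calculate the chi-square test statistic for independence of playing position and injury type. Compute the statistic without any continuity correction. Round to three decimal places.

36.750

Row totals: 80, 120. Column totals: 100, 100. Grand total N = 200.
Expected counts (row total × column total / N):
  Forward, Injured: 80×100/200 = 40.0000
  Forward, Not injured: 80×100/200 = 40.0000
  Defender, Injured: 120×100/200 = 60.0000
  Defender, Not injured: 120×100/200 = 60.0000
Contributions (O − E)²/E:
  (19 − 40.0000)²/40.0000 = 11.0250
  (61 − 40.0000)²/40.0000 = 11.0250
  (81 − 60.0000)²/60.0000 = 7.3500
  (39 − 60.0000)²/60.0000 = 7.3500
χ² = 11.0250 + 11.0250 + 7.3500 + 7.3500 = 36.750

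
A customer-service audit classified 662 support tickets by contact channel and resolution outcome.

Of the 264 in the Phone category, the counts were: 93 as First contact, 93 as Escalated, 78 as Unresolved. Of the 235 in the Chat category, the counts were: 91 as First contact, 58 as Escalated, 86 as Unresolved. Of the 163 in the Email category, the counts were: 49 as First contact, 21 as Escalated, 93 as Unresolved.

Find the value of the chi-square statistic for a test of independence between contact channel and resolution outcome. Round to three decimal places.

41.764

Row totals: 264, 235, 163. Column totals: 233, 172, 257. Grand total N = 662.
Expected counts (row total × column total / N):
  Phone, First contact: 264×233/662 = 92.9184
  Phone, Escalated: 264×172/662 = 68.5921
  Phone, Unresolved: 264×257/662 = 102.4894
  Chat, First contact: 235×233/662 = 82.7115
  Chat, Escalated: 235×172/662 = 61.0574
  Chat, Unresolved: 235×257/662 = 91.2311
  Email, First contact: 163×233/662 = 57.3701
  Email, Escalated: 163×172/662 = 42.3505
  Email, Unresolved: 163×257/662 = 63.2795
Contributions (O − E)²/E:
  (93 − 92.9184)²/92.9184 = 0.0001
  (93 − 68.5921)²/68.5921 = 8.6853
  (78 − 102.4894)²/102.4894 = 5.8516
  (91 − 82.7115)²/82.7115 = 0.8306
  (58 − 61.0574)²/61.0574 = 0.1531
  (86 − 91.2311)²/91.2311 = 0.2999
  (49 − 57.3701)²/57.3701 = 1.2212
  (21 − 42.3505)²/42.3505 = 10.7636
  (93 − 63.2795)²/63.2795 = 13.9588
χ² = 0.0001 + 8.6853 + 5.8516 + 0.8306 + 0.1531 + 0.2999 + 1.2212 + 10.7636 + 13.9588 = 41.764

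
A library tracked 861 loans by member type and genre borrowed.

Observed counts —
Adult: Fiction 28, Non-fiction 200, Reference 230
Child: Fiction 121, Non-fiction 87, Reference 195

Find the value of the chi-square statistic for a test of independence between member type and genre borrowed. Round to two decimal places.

Row totals: 458, 403. Column totals: 149, 287, 425. Grand total N = 861.
Expected counts (row total × column total / N):
  Adult, Fiction: 458×149/861 = 79.259
  Adult, Non-fiction: 458×287/861 = 152.667
  Adult, Reference: 458×425/861 = 226.074
  Child, Fiction: 403×149/861 = 69.741
  Child, Non-fiction: 403×287/861 = 134.333
  Child, Reference: 403×425/861 = 198.926
Contributions (O − E)²/E:
  (28 − 79.259)²/79.259 = 33.1506
  (200 − 152.667)²/152.667 = 14.6752
  (230 − 226.074)²/226.074 = 0.0682
  (121 − 69.741)²/69.741 = 37.6749
  (87 − 134.333)²/134.333 = 16.6781
  (195 − 198.926)²/198.926 = 0.0775
χ² = 33.1506 + 14.6752 + 0.0682 + 37.6749 + 16.6781 + 0.0775 = 102.32

102.32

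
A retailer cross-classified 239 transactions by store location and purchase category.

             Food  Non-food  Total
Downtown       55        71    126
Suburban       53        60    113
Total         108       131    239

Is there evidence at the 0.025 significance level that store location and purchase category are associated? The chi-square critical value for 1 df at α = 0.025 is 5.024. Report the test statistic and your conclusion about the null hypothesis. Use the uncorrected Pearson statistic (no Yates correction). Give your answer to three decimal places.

0.254; fail to reject H₀

Grand total N = 239.
Expected counts (row total × column total / N):
  Downtown, Food: 126×108/239 = 56.9372
  Downtown, Non-food: 126×131/239 = 69.0628
  Suburban, Food: 113×108/239 = 51.0628
  Suburban, Non-food: 113×131/239 = 61.9372
Contributions (O − E)²/E:
  (55 − 56.9372)²/56.9372 = 0.0659
  (71 − 69.0628)²/69.0628 = 0.0543
  (53 − 51.0628)²/51.0628 = 0.0735
  (60 − 61.9372)²/61.9372 = 0.0606
χ² = 0.0659 + 0.0543 + 0.0735 + 0.0606 = 0.254
df = (2−1)(2−1) = 1. Since 0.254 < 5.024, fail to reject the null hypothesis of independence at α = 0.025.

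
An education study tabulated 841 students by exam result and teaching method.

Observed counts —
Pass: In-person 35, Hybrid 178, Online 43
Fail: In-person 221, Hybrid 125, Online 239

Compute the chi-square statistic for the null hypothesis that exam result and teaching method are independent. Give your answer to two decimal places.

Row totals: 256, 585. Column totals: 256, 303, 282. Grand total N = 841.
Expected counts (row total × column total / N):
  Pass, In-person: 256×256/841 = 77.926
  Pass, Hybrid: 256×303/841 = 92.233
  Pass, Online: 256×282/841 = 85.841
  Fail, In-person: 585×256/841 = 178.074
  Fail, Hybrid: 585×303/841 = 210.767
  Fail, Online: 585×282/841 = 196.159
Contributions (O − E)²/E:
  (35 − 77.926)²/77.926 = 23.6460
  (178 − 92.233)²/92.233 = 79.7543
  (43 − 85.841)²/85.841 = 21.3808
  (221 − 178.074)²/178.074 = 10.3476
  (125 − 210.767)²/210.767 = 34.9010
  (239 − 196.159)²/196.159 = 9.3564
χ² = 23.6460 + 79.7543 + 21.3808 + 10.3476 + 34.9010 + 9.3564 = 179.39

179.39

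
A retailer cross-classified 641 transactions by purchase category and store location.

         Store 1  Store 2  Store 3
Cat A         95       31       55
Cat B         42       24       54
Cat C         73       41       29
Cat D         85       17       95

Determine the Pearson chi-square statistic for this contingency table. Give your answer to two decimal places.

Row totals: 181, 120, 143, 197. Column totals: 295, 113, 233. Grand total N = 641.
Expected counts (row total × column total / N):
  Cat A, Store 1: 181×295/641 = 83.300
  Cat A, Store 2: 181×113/641 = 31.908
  Cat A, Store 3: 181×233/641 = 65.793
  Cat B, Store 1: 120×295/641 = 55.226
  Cat B, Store 2: 120×113/641 = 21.154
  Cat B, Store 3: 120×233/641 = 43.619
  Cat C, Store 1: 143×295/641 = 65.811
  Cat C, Store 2: 143×113/641 = 25.209
  Cat C, Store 3: 143×233/641 = 51.980
  Cat D, Store 1: 197×295/641 = 90.663
  Cat D, Store 2: 197×113/641 = 34.729
  Cat D, Store 3: 197×233/641 = 71.608
Contributions (O − E)²/E:
  (95 − 83.300)²/83.300 = 1.6433
  (31 − 31.908)²/31.908 = 0.0258
  (55 − 65.793)²/65.793 = 1.7705
  (42 − 55.226)²/55.226 = 3.1675
  (24 − 21.154)²/21.154 = 0.3829
  (54 − 43.619)²/43.619 = 2.4706
  (73 − 65.811)²/65.811 = 0.7853
  (41 − 25.209)²/25.209 = 9.8915
  (29 − 51.980)²/51.980 = 10.1593
  (85 − 90.663)²/90.663 = 0.3537
  (17 − 34.729)²/34.729 = 9.0506
  (95 − 71.608)²/71.608 = 7.6414
χ² = 1.6433 + 0.0258 + 1.7705 + 3.1675 + 0.3829 + 2.4706 + 0.7853 + 9.8915 + 10.1593 + 0.3537 + 9.0506 + 7.6414 = 47.34

47.34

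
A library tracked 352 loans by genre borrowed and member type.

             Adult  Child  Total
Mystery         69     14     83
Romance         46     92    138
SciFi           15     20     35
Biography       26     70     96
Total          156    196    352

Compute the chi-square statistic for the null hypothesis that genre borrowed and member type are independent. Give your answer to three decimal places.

69.006

Grand total N = 352.
Expected counts (row total × column total / N):
  Mystery, Adult: 83×156/352 = 36.7841
  Mystery, Child: 83×196/352 = 46.2159
  Romance, Adult: 138×156/352 = 61.1591
  Romance, Child: 138×196/352 = 76.8409
  SciFi, Adult: 35×156/352 = 15.5114
  SciFi, Child: 35×196/352 = 19.4886
  Biography, Adult: 96×156/352 = 42.5455
  Biography, Child: 96×196/352 = 53.4545
Contributions (O − E)²/E:
  (69 − 36.7841)²/36.7841 = 28.2150
  (14 − 46.2159)²/46.2159 = 22.4569
  (46 − 61.1591)²/61.1591 = 3.7574
  (92 − 76.8409)²/76.8409 = 2.9906
  (15 − 15.5114)²/15.5114 = 0.0169
  (20 − 19.4886)²/19.4886 = 0.0134
  (26 − 42.5455)²/42.5455 = 6.4344
  (70 − 53.4545)²/53.4545 = 5.1212
χ² = 28.2150 + 22.4569 + 3.7574 + 2.9906 + 0.0169 + 0.0134 + 6.4344 + 5.1212 = 69.006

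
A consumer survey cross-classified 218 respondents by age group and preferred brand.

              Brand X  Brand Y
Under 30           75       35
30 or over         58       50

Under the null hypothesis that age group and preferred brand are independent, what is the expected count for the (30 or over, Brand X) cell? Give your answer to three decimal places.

65.890

Row total (30 or over) = 108; column total (Brand X) = 133; grand total N = 218.
Expected count = (row total × column total) / N = 108 × 133 / 218 = 65.890.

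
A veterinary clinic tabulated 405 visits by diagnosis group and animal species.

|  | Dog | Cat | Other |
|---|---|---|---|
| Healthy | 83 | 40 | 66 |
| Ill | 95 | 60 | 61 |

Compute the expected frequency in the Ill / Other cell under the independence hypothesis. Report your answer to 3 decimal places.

Row total (Ill) = 216; column total (Other) = 127; grand total N = 405.
Expected count = (row total × column total) / N = 216 × 127 / 405 = 67.733.

67.733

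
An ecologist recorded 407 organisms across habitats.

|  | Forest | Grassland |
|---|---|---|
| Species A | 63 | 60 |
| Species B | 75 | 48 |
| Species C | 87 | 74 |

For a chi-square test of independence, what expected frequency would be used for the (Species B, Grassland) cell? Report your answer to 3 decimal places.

55.002

Row total (Species B) = 123; column total (Grassland) = 182; grand total N = 407.
Expected count = (row total × column total) / N = 123 × 182 / 407 = 55.002.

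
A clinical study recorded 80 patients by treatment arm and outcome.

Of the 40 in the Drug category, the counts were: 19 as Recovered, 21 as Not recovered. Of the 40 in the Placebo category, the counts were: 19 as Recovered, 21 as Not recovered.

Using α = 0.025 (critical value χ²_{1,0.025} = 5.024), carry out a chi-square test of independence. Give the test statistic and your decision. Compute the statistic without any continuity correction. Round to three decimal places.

0.000; fail to reject H₀

Row totals: 40, 40. Column totals: 38, 42. Grand total N = 80.
Expected counts (row total × column total / N):
  Drug, Recovered: 40×38/80 = 19.0000
  Drug, Not recovered: 40×42/80 = 21.0000
  Placebo, Recovered: 40×38/80 = 19.0000
  Placebo, Not recovered: 40×42/80 = 21.0000
Contributions (O − E)²/E:
  (19 − 19.0000)²/19.0000 = 0.0000
  (21 − 21.0000)²/21.0000 = 0.0000
  (19 − 19.0000)²/19.0000 = 0.0000
  (21 − 21.0000)²/21.0000 = 0.0000
χ² = 0.0000 + 0.0000 + 0.0000 + 0.0000 = 0.000
df = (2−1)(2−1) = 1. Since 0.000 < 5.024, fail to reject the null hypothesis of independence at α = 0.025.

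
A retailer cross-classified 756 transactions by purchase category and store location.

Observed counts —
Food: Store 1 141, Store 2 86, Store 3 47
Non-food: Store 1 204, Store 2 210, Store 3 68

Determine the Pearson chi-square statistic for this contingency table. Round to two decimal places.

10.88

Row totals: 274, 482. Column totals: 345, 296, 115. Grand total N = 756.
Expected counts (row total × column total / N):
  Food, Store 1: 274×345/756 = 125.040
  Food, Store 2: 274×296/756 = 107.280
  Food, Store 3: 274×115/756 = 41.680
  Non-food, Store 1: 482×345/756 = 219.960
  Non-food, Store 2: 482×296/756 = 188.720
  Non-food, Store 3: 482×115/756 = 73.320
Contributions (O − E)²/E:
  (141 − 125.040)²/125.040 = 2.0371
  (86 − 107.280)²/107.280 = 4.2211
  (47 − 41.680)²/41.680 = 0.6790
  (204 − 219.960)²/219.960 = 1.1580
  (210 − 188.720)²/188.720 = 2.3995
  (68 − 73.320)²/73.320 = 0.3860
χ² = 2.0371 + 4.2211 + 0.6790 + 1.1580 + 2.3995 + 0.3860 = 10.88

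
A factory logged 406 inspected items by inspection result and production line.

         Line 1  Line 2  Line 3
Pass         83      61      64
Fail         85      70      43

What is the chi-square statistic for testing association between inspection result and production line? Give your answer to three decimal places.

Row totals: 208, 198. Column totals: 168, 131, 107. Grand total N = 406.
Expected counts (row total × column total / N):
  Pass, Line 1: 208×168/406 = 86.0690
  Pass, Line 2: 208×131/406 = 67.1133
  Pass, Line 3: 208×107/406 = 54.8177
  Fail, Line 1: 198×168/406 = 81.9310
  Fail, Line 2: 198×131/406 = 63.8867
  Fail, Line 3: 198×107/406 = 52.1823
Contributions (O − E)²/E:
  (83 − 86.0690)²/86.0690 = 0.1094
  (61 − 67.1133)²/67.1133 = 0.5569
  (64 − 54.8177)²/54.8177 = 1.5381
  (85 − 81.9310)²/81.9310 = 0.1150
  (70 − 63.8867)²/63.8867 = 0.5850
  (43 − 52.1823)²/52.1823 = 1.6158
χ² = 0.1094 + 0.5569 + 1.5381 + 0.1150 + 0.5850 + 1.6158 = 4.520

4.520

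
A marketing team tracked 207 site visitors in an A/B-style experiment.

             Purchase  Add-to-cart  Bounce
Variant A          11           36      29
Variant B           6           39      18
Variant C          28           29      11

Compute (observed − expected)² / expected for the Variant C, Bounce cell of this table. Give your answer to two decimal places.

Row total (Variant C) = 68; column total (Bounce) = 58; N = 207.
Expected count E = 68 × 58 / 207 = 19.053.
Contribution = (O − E)²/E = (11 − 19.053)² / 19.053 = 3.40.

3.40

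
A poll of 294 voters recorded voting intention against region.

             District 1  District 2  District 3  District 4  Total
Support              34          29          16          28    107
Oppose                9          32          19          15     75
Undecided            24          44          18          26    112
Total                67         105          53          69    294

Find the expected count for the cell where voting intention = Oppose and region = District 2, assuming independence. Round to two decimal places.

26.79

Row total (Oppose) = 75; column total (District 2) = 105; grand total N = 294.
Expected count = (row total × column total) / N = 75 × 105 / 294 = 26.79.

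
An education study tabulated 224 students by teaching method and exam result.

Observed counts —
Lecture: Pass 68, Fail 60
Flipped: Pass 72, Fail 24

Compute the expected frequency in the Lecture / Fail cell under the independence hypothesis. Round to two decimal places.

48.00

Row total (Lecture) = 128; column total (Fail) = 84; grand total N = 224.
Expected count = (row total × column total) / N = 128 × 84 / 224 = 48.00.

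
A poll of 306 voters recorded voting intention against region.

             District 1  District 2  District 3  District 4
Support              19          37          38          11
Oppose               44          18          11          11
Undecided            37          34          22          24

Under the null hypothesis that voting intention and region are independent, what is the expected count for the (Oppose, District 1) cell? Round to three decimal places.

27.451

Row total (Oppose) = 84; column total (District 1) = 100; grand total N = 306.
Expected count = (row total × column total) / N = 84 × 100 / 306 = 27.451.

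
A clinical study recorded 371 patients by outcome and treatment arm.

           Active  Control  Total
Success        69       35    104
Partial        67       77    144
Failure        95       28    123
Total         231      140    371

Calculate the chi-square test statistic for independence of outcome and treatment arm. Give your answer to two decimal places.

27.65

Grand total N = 371.
Expected counts (row total × column total / N):
  Success, Active: 104×231/371 = 64.755
  Success, Control: 104×140/371 = 39.245
  Partial, Active: 144×231/371 = 89.660
  Partial, Control: 144×140/371 = 54.340
  Failure, Active: 123×231/371 = 76.585
  Failure, Control: 123×140/371 = 46.415
Contributions (O − E)²/E:
  (69 − 64.755)²/64.755 = 0.2783
  (35 − 39.245)²/39.245 = 0.4592
  (67 − 89.660)²/89.660 = 5.7269
  (77 − 54.340)²/54.340 = 9.4493
  (95 − 76.585)²/76.585 = 4.4279
  (28 − 46.415)²/46.415 = 7.3061
χ² = 0.2783 + 0.4592 + 5.7269 + 9.4493 + 4.4279 + 7.3061 = 27.65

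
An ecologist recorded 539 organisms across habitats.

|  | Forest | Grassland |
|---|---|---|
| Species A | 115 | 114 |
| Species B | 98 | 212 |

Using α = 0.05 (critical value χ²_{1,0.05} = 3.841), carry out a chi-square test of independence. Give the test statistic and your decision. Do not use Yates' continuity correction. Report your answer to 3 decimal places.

Row totals: 229, 310. Column totals: 213, 326. Grand total N = 539.
Expected counts (row total × column total / N):
  Species A, Forest: 229×213/539 = 90.4954
  Species A, Grassland: 229×326/539 = 138.5046
  Species B, Forest: 310×213/539 = 122.5046
  Species B, Grassland: 310×326/539 = 187.4954
Contributions (O − E)²/E:
  (115 − 90.4954)²/90.4954 = 6.6354
  (114 − 138.5046)²/138.5046 = 4.3354
  (98 − 122.5046)²/122.5046 = 4.9017
  (212 − 187.4954)²/187.4954 = 3.2026
χ² = 6.6354 + 4.3354 + 4.9017 + 3.2026 = 19.075
df = (2−1)(2−1) = 1. Since 19.075 > 3.841, reject the null hypothesis of independence at α = 0.05.

19.075; reject H₀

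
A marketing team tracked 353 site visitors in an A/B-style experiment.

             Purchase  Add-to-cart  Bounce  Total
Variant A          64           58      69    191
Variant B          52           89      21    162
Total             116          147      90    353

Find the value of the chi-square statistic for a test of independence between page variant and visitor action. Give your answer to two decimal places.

31.21

Grand total N = 353.
Expected counts (row total × column total / N):
  Variant A, Purchase: 191×116/353 = 62.765
  Variant A, Add-to-cart: 191×147/353 = 79.538
  Variant A, Bounce: 191×90/353 = 48.697
  Variant B, Purchase: 162×116/353 = 53.235
  Variant B, Add-to-cart: 162×147/353 = 67.462
  Variant B, Bounce: 162×90/353 = 41.303
Contributions (O − E)²/E:
  (64 − 62.765)²/62.765 = 0.0243
  (58 − 79.538)²/79.538 = 5.8322
  (69 − 48.697)²/48.697 = 8.4648
  (52 − 53.235)²/53.235 = 0.0287
  (89 − 67.462)²/67.462 = 6.8762
  (21 − 41.303)²/41.303 = 9.9802
χ² = 0.0243 + 5.8322 + 8.4648 + 0.0287 + 6.8762 + 9.9802 = 31.21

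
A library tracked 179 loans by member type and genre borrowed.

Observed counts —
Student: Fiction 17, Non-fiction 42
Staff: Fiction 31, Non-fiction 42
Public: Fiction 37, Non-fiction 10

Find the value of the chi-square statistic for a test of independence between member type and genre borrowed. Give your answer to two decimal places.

27.38

Row totals: 59, 73, 47. Column totals: 85, 94. Grand total N = 179.
Expected counts (row total × column total / N):
  Student, Fiction: 59×85/179 = 28.017
  Student, Non-fiction: 59×94/179 = 30.983
  Staff, Fiction: 73×85/179 = 34.665
  Staff, Non-fiction: 73×94/179 = 38.335
  Public, Fiction: 47×85/179 = 22.318
  Public, Non-fiction: 47×94/179 = 24.682
Contributions (O − E)²/E:
  (17 − 28.017)²/28.017 = 4.3322
  (42 − 30.983)²/30.983 = 3.9174
  (31 − 34.665)²/34.665 = 0.3875
  (42 − 38.335)²/38.335 = 0.3504
  (37 − 22.318)²/22.318 = 9.6586
  (10 − 24.682)²/24.682 = 8.7335
χ² = 4.3322 + 3.9174 + 0.3875 + 0.3504 + 9.6586 + 8.7335 = 27.38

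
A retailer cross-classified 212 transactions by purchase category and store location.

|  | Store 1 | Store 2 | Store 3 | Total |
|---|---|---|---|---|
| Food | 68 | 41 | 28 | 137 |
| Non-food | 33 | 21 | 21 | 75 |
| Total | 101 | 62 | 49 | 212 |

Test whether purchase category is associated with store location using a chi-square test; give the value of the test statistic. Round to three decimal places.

1.584

Grand total N = 212.
Expected counts (row total × column total / N):
  Food, Store 1: 137×101/212 = 65.2689
  Food, Store 2: 137×62/212 = 40.0660
  Food, Store 3: 137×49/212 = 31.6651
  Non-food, Store 1: 75×101/212 = 35.7311
  Non-food, Store 2: 75×62/212 = 21.9340
  Non-food, Store 3: 75×49/212 = 17.3349
Contributions (O − E)²/E:
  (68 − 65.2689)²/65.2689 = 0.1143
  (41 − 40.0660)²/40.0660 = 0.0218
  (28 − 31.6651)²/31.6651 = 0.4242
  (33 − 35.7311)²/35.7311 = 0.2088
  (21 − 21.9340)²/21.9340 = 0.0398
  (21 − 17.3349)²/17.3349 = 0.7749
χ² = 0.1143 + 0.0218 + 0.4242 + 0.2088 + 0.0398 + 0.7749 = 1.584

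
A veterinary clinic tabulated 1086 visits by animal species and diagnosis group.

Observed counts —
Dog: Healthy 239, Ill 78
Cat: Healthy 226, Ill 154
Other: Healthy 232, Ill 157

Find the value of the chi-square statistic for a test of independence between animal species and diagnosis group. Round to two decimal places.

24.49

Row totals: 317, 380, 389. Column totals: 697, 389. Grand total N = 1086.
Expected counts (row total × column total / N):
  Dog, Healthy: 317×697/1086 = 203.452
  Dog, Ill: 317×389/1086 = 113.548
  Cat, Healthy: 380×697/1086 = 243.886
  Cat, Ill: 380×389/1086 = 136.114
  Other, Healthy: 389×697/1086 = 249.662
  Other, Ill: 389×389/1086 = 139.338
Contributions (O − E)²/E:
  (239 − 203.452)²/203.452 = 6.2111
  (78 − 113.548)²/113.548 = 11.1289
  (226 − 243.886)²/243.886 = 1.3117
  (154 − 136.114)²/136.114 = 2.3503
  (232 − 249.662)²/249.662 = 1.2495
  (157 − 139.338)²/139.338 = 2.2388
χ² = 6.2111 + 11.1289 + 1.3117 + 2.3503 + 1.2495 + 2.2388 = 24.49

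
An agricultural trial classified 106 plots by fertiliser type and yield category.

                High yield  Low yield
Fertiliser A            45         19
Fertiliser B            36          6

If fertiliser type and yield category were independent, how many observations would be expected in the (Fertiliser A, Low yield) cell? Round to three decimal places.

15.094

Row total (Fertiliser A) = 64; column total (Low yield) = 25; grand total N = 106.
Expected count = (row total × column total) / N = 64 × 25 / 106 = 15.094.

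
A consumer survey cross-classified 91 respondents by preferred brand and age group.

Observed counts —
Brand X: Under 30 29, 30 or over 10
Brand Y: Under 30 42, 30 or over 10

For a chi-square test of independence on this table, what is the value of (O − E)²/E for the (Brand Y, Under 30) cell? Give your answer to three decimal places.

0.050

Row total (Brand Y) = 52; column total (Under 30) = 71; N = 91.
Expected count E = 52 × 71 / 91 = 40.5714.
Contribution = (O − E)²/E = (42 − 40.5714)² / 40.5714 = 0.050.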